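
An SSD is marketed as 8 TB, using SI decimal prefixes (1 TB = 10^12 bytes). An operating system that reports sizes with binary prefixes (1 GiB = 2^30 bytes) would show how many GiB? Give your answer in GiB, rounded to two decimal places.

8 TB = 8 × 10^12 bytes = 8,000,000,000,000 bytes
1 GiB = 2^30 bytes = 1,073,741,824 bytes
8,000,000,000,000 / 1,073,741,824 = 7,450.58 GiB

7,450.58 GiB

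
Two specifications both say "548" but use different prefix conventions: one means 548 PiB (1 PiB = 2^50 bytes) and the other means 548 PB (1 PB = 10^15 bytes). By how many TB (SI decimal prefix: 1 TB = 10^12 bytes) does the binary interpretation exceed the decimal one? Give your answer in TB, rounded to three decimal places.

68,993.149 TB

548 PiB = 548 × 1,125,899,906,842,624 = 616,993,148,949,757,952 bytes
548 PB = 548 × 1,000,000,000,000,000 = 548,000,000,000,000,000 bytes
difference = 68,993,148,949,757,952 bytes
68,993,148,949,757,952 / 1,000,000,000,000 = 68,993.149 TB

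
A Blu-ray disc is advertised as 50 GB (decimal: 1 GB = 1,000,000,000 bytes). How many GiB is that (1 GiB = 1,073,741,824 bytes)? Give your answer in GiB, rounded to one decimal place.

50 GB × 1,000,000,000 bytes/GB = 50,000,000,000 bytes
1 GiB = 2^30 bytes = 1,073,741,824 bytes
50,000,000,000 / 1,073,741,824 = 46.6 GiB

46.6 GiB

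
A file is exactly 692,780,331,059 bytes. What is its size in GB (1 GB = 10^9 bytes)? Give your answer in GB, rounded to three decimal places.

692,780,331,059 bytes given.
1 GB = 10^9 bytes = 1,000,000,000 bytes
692,780,331,059 / 1,000,000,000 = 692.780 GB

692.780 GB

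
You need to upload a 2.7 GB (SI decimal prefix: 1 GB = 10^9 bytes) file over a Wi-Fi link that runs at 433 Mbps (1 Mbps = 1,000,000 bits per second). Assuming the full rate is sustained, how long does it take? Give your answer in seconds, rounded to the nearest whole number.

2.7 GB = 2,700,000,000 bytes = 21,600,000,000 bits
433 Mbps = 433,000,000 bits/s
time = 21,600,000,000 / 433,000,000 = 50 s

50 seconds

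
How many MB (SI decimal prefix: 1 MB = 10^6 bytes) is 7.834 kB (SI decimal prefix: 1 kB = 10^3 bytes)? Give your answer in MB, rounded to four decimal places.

0.0078 MB

7.834 kB = 7.834 × 10^3 bytes = 7,834 bytes
1 MB = 1,000,000 bytes
7,834 / 1,000,000 = 0.0078 MB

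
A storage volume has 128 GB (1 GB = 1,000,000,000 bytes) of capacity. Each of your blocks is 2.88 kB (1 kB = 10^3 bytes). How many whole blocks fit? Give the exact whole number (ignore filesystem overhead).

44,444,444

Capacity: 128 GB = 128,000,000,000 bytes
Per item: 2.88 kB = 2,880 bytes
⌊128,000,000,000 / 2,880⌋ = 44,444,444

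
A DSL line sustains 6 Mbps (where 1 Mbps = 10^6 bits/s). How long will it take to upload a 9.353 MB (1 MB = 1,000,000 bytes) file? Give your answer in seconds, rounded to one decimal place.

12.5 seconds

9.353 MB = 9,353,000 bytes = 74,824,000 bits
6 Mbps = 6,000,000 bits/s
time = 74,824,000 / 6,000,000 = 12.5 s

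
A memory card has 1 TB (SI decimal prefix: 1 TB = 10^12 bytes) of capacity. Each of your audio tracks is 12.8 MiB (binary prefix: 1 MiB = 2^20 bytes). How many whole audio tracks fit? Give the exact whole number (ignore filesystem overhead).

Capacity: 1 TB = 1,000,000,000,000 bytes
Per item: 12.8 MiB = 13,421,772.8 bytes
⌊1,000,000,000,000 / 13,421,772.8⌋ = 74,505

74,505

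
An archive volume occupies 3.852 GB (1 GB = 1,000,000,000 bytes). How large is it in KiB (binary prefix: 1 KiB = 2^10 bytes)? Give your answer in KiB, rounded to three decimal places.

3,761,718.750 KiB

3.852 GB = 3.852 × 10^9 bytes = 3,852,000,000 bytes
1 KiB = 1,024 bytes
3,852,000,000 / 1,024 = 3,761,718.750 KiB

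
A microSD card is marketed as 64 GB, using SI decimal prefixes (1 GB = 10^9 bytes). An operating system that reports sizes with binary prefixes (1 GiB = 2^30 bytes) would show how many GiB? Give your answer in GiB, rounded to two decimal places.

59.60 GiB

64 GB × 1,000,000,000 bytes/GB = 64,000,000,000 bytes
1 GiB = 1,073,741,824 bytes
64,000,000,000 / 1,073,741,824 = 59.60 GiB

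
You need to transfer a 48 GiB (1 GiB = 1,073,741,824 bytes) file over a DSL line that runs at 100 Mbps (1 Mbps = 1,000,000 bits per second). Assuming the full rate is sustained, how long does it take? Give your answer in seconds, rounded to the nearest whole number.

4,123 seconds

48 GiB = 51,539,607,552 bytes = 412,316,860,416 bits
100 Mbps = 100,000,000 bits/s
time = 412,316,860,416 / 100,000,000 = 4,123 s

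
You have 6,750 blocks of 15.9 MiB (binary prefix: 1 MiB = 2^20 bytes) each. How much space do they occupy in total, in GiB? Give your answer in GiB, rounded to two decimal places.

Total = 6,750 × 15.9 MiB = 107,325 MiB
= 107,325 × 1,048,576 bytes = 112,538,419,200 bytes
1 GiB = 1,073,741,824 bytes
112,538,419,200 / 1,073,741,824 = 104.81 GiB

104.81 GiB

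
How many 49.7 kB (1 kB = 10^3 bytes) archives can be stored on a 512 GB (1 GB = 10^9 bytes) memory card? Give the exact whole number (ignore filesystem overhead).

10,301,810

Capacity: 512 GB = 512,000,000,000 bytes
Per item: 49.7 kB = 49,700 bytes
⌊512,000,000,000 / 49,700⌋ = 10,301,810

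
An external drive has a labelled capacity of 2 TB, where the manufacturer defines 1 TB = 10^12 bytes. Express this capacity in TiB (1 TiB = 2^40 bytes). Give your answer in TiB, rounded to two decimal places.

1.82 TiB

2 TB = 2 × 10^12 bytes = 2,000,000,000,000 bytes
1 TiB = 2^40 bytes = 1,099,511,627,776 bytes
2,000,000,000,000 / 1,099,511,627,776 = 1.82 TiB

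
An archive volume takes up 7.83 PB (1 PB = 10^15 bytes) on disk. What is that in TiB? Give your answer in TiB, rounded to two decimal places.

7.83 PB × 1,000,000,000,000,000 bytes/PB = 7,830,000,000,000,000 bytes
1 TiB = 1,099,511,627,776 bytes
7,830,000,000,000,000 / 1,099,511,627,776 = 7,121.34 TiB

7,121.34 TiB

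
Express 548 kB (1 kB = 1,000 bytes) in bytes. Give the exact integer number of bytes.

548,000 bytes

548 × 1,000 = 548,000 bytes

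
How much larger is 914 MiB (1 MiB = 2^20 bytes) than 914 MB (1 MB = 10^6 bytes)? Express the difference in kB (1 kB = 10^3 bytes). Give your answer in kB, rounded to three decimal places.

44,398.464 kB

914 MiB = 914 × 1,048,576 = 958,398,464 bytes
914 MB = 914 × 1,000,000 = 914,000,000 bytes
difference = 44,398,464 bytes
44,398,464 / 1,000 = 44,398.464 kB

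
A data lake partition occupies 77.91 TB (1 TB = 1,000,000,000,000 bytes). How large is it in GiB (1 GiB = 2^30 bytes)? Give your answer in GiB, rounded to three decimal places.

77.91 TB × 1,000,000,000,000 bytes/TB = 77,910,000,000,000 bytes
1 GiB = 1,073,741,824 bytes
77,910,000,000,000 / 1,073,741,824 = 72,559.342 GiB

72,559.342 GiB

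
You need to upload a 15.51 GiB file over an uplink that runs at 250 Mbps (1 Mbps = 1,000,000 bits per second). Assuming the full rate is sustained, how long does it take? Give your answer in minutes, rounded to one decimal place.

15.51 GiB = 16,653,735,690.24 bytes = 133,229,885,521.92 bits
250 Mbps = 250,000,000 bits/s
time = 133,229,885,521.92 / 250,000,000 = 532.92 s
532.92 s / 60 = 8.9 minutes

8.9 minutes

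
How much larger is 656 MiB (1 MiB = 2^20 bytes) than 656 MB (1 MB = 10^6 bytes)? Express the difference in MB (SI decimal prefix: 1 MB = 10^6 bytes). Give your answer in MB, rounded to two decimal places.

656 MiB = 656 × 1,048,576 = 687,865,856 bytes
656 MB = 656 × 1,000,000 = 656,000,000 bytes
difference = 31,865,856 bytes
31,865,856 / 1,000,000 = 31.87 MB

31.87 MB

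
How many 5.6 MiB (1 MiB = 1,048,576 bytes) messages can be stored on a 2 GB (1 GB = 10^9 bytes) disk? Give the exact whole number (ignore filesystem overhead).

340

Capacity: 2 GB = 2,000,000,000 bytes
Per item: 5.6 MiB = 5,872,025.6 bytes
⌊2,000,000,000 / 5,872,025.6⌋ = 340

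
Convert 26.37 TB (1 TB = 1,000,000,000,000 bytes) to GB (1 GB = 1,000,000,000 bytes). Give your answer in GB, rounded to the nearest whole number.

26,370 GB

26.37 TB = 26.37 × 10^12 bytes = 26,370,000,000,000 bytes
1 GB = 1,000,000,000 bytes
26,370,000,000,000 / 1,000,000,000 = 26,370 GB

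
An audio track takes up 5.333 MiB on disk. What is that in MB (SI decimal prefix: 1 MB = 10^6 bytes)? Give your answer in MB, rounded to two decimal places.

5.333 MiB × 1,048,576 bytes/MiB = 5,592,055.808 bytes
1 MB = 10^6 bytes = 1,000,000 bytes
5,592,055.808 / 1,000,000 = 5.59 MB

5.59 MB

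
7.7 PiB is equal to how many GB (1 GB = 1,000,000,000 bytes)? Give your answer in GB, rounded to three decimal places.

7.7 PiB × 1,125,899,906,842,624 bytes/PiB = 8,669,429,282,688,204.8 bytes
1 GB = 1,000,000,000 bytes
8,669,429,282,688,204.8 / 1,000,000,000 = 8,669,429.283 GB

8,669,429.283 GB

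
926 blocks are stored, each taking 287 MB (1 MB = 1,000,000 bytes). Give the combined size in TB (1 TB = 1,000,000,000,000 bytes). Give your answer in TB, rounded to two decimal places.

Total = 926 × 287 MB = 265,762 MB
= 265,762 × 1,000,000 bytes = 265,762,000,000 bytes
1 TB = 1,000,000,000,000 bytes
265,762,000,000 / 1,000,000,000,000 = 0.27 TB

0.27 TB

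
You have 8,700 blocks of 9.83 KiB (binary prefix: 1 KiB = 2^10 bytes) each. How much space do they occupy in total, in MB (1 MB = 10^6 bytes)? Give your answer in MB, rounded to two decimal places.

87.57 MB

Total = 8,700 × 9.83 KiB = 85,521 KiB
= 85,521 × 1,024 bytes = 87,573,504 bytes
1 MB = 1,000,000 bytes
87,573,504 / 1,000,000 = 87.57 MB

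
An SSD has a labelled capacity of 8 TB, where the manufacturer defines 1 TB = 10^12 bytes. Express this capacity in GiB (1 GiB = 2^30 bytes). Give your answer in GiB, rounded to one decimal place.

7,450.6 GiB

8 TB × 1,000,000,000,000 bytes/TB = 8,000,000,000,000 bytes
1 GiB = 1,073,741,824 bytes
8,000,000,000,000 / 1,073,741,824 = 7,450.6 GiB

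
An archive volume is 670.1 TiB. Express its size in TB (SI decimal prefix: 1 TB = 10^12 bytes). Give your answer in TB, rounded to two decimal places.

736.78 TB

670.1 TiB = 670.1 × 2^40 bytes = 736,782,741,772,697.6 bytes
1 TB = 10^12 bytes = 1,000,000,000,000 bytes
736,782,741,772,697.6 / 1,000,000,000,000 = 736.78 TB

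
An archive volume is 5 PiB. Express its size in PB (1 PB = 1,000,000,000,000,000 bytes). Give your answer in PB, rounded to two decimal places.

5 PiB × 1,125,899,906,842,624 bytes/PiB = 5,629,499,534,213,120 bytes
1 PB = 1,000,000,000,000,000 bytes
5,629,499,534,213,120 / 1,000,000,000,000,000 = 5.63 PB

5.63 PB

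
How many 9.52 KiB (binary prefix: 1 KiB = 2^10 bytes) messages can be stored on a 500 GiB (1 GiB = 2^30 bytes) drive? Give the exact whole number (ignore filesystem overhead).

55,072,268

Capacity: 500 GiB = 536,870,912,000 bytes
Per item: 9.52 KiB = 9,748.48 bytes
⌊536,870,912,000 / 9,748.48⌋ = 55,072,268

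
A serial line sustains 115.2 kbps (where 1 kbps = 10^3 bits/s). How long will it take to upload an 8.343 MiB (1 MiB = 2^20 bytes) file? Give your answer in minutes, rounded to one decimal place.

10.1 minutes

8.343 MiB = 8,748,269.568 bytes = 69,986,156.544 bits
115.2 kbps = 115,200 bits/s
time = 69,986,156.544 / 115,200 = 607.52 s
607.52 s / 60 = 10.1 minutes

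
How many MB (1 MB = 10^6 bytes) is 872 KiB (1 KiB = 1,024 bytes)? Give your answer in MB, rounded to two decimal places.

0.89 MB

872 KiB × 1,024 bytes/KiB = 892,928 bytes
1 MB = 10^6 bytes = 1,000,000 bytes
892,928 / 1,000,000 = 0.89 MB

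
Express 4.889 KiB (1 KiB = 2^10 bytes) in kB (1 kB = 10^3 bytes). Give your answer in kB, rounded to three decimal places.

5.006 kB

4.889 KiB × 1,024 bytes/KiB = 5,006.336 bytes
1 kB = 1,000 bytes
5,006.336 / 1,000 = 5.006 kB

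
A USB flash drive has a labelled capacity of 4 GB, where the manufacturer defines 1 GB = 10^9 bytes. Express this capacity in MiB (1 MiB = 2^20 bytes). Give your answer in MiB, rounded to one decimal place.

3,814.7 MiB

4 GB = 4 × 10^9 bytes = 4,000,000,000 bytes
1 MiB = 1,048,576 bytes
4,000,000,000 / 1,048,576 = 3,814.7 MiB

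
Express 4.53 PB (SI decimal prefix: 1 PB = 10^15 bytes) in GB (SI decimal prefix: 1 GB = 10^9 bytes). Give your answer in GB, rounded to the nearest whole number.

4,530,000 GB

4.53 PB = 4.53 × 10^15 bytes = 4,530,000,000,000,000 bytes
1 GB = 1,000,000,000 bytes
4,530,000,000,000,000 / 1,000,000,000 = 4,530,000 GB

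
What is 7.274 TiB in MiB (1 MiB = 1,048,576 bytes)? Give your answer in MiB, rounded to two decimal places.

7.274 TiB × 1,099,511,627,776 bytes/TiB = 7,997,847,580,442.624 bytes
1 MiB = 1,048,576 bytes
7,997,847,580,442.624 / 1,048,576 = 7,627,341.82 MiB

7,627,341.82 MiB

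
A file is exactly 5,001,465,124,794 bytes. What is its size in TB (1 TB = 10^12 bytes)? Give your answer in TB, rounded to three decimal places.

5,001,465,124,794 bytes given.
1 TB = 1,000,000,000,000 bytes
5,001,465,124,794 / 1,000,000,000,000 = 5.001 TB

5.001 TB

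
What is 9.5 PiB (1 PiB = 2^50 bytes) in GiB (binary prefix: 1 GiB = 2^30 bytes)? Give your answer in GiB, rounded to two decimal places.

9.5 PiB = 9.5 × 2^50 bytes = 10,696,049,115,004,928 bytes
1 GiB = 2^30 bytes = 1,073,741,824 bytes
10,696,049,115,004,928 / 1,073,741,824 = 9,961,472.00 GiB

9,961,472.00 GiB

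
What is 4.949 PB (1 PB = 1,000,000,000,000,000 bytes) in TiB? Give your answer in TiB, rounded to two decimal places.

4,501.09 TiB

4.949 PB = 4.949 × 10^15 bytes = 4,949,000,000,000,000 bytes
1 TiB = 1,099,511,627,776 bytes
4,949,000,000,000,000 / 1,099,511,627,776 = 4,501.09 TiB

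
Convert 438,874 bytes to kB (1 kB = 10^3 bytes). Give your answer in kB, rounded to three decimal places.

438,874 bytes given.
1 kB = 1,000 bytes
438,874 / 1,000 = 438.874 kB

438.874 kB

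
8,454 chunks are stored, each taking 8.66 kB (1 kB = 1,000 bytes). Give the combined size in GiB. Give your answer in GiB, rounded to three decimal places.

Total = 8,454 × 8.66 kB = 73211.64 kB
= 73211.64 × 1,000 bytes = 73,211,640 bytes
1 GiB = 1,073,741,824 bytes
73,211,640 / 1,073,741,824 = 0.068 GiB

0.068 GiB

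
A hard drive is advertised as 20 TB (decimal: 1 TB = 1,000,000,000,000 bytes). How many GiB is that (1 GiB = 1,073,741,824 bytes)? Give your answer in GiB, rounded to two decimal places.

20 TB × 1,000,000,000,000 bytes/TB = 20,000,000,000,000 bytes
1 GiB = 1,073,741,824 bytes
20,000,000,000,000 / 1,073,741,824 = 18,626.45 GiB

18,626.45 GiB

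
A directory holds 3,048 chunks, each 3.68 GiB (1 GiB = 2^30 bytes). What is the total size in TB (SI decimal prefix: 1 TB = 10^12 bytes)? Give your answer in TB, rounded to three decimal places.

12.044 TB

Total = 3,048 × 3.68 GiB = 11216.64 GiB
= 11216.64 × 1,073,741,824 bytes = 12,043,775,492,751.36 bytes
1 TB = 1,000,000,000,000 bytes
12,043,775,492,751.36 / 1,000,000,000,000 = 12.044 TB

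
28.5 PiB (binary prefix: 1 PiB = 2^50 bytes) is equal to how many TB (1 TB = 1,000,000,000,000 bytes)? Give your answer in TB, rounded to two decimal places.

28.5 PiB × 1,125,899,906,842,624 bytes/PiB = 32,088,147,345,014,784 bytes
1 TB = 1,000,000,000,000 bytes
32,088,147,345,014,784 / 1,000,000,000,000 = 32,088.15 TB

32,088.15 TB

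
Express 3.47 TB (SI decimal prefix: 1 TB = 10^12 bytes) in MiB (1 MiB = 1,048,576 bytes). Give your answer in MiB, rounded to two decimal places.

3,309,249.88 MiB

3.47 TB = 3.47 × 10^12 bytes = 3,470,000,000,000 bytes
1 MiB = 1,048,576 bytes
3,470,000,000,000 / 1,048,576 = 3,309,249.88 MiB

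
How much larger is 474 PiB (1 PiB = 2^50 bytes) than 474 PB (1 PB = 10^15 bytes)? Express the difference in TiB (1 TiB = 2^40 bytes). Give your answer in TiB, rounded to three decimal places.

54,275.511 TiB

474 PiB = 474 × 1,125,899,906,842,624 = 533,676,555,843,403,776 bytes
474 PB = 474 × 1,000,000,000,000,000 = 474,000,000,000,000,000 bytes
difference = 59,676,555,843,403,776 bytes
59,676,555,843,403,776 / 1,099,511,627,776 = 54,275.511 TiB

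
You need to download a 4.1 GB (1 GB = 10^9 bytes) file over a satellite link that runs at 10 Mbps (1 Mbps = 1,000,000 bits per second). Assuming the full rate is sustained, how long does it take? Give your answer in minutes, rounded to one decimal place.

54.7 minutes

4.1 GB = 4,100,000,000 bytes = 32,800,000,000 bits
10 Mbps = 10,000,000 bits/s
time = 32,800,000,000 / 10,000,000 = 3,280.00 s
3,280.00 s / 60 = 54.7 minutes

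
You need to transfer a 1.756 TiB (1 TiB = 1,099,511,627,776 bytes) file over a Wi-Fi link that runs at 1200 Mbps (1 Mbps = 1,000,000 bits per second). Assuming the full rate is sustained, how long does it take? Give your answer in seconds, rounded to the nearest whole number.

1.756 TiB = 1,930,742,418,374.656 bytes = 15,445,939,346,997.248 bits
1200 Mbps = 1,200,000,000 bits/s
time = 15,445,939,346,997.248 / 1,200,000,000 = 12,872 s

12,872 seconds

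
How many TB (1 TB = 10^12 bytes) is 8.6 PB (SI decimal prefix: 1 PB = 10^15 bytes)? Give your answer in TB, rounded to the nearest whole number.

8.6 PB = 8.6 × 10^15 bytes = 8,600,000,000,000,000 bytes
1 TB = 10^12 bytes = 1,000,000,000,000 bytes
8,600,000,000,000,000 / 1,000,000,000,000 = 8,600 TB

8,600 TB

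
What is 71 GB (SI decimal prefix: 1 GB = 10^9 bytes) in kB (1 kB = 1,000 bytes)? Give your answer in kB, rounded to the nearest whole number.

71,000,000 kB

71 GB × 1,000,000,000 bytes/GB = 71,000,000,000 bytes
1 kB = 10^3 bytes = 1,000 bytes
71,000,000,000 / 1,000 = 71,000,000 kB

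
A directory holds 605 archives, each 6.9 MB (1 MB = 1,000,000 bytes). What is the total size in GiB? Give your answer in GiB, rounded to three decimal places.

3.888 GiB

Total = 605 × 6.9 MB = 4174.5 MB
= 4174.5 × 1,000,000 bytes = 4,174,500,000 bytes
1 GiB = 1,073,741,824 bytes
4,174,500,000 / 1,073,741,824 = 3.888 GiB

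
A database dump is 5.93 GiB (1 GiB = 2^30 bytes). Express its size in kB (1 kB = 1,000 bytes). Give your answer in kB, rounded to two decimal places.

5.93 GiB × 1,073,741,824 bytes/GiB = 6,367,289,016.32 bytes
1 kB = 1,000 bytes
6,367,289,016.32 / 1,000 = 6,367,289.02 kB

6,367,289.02 kB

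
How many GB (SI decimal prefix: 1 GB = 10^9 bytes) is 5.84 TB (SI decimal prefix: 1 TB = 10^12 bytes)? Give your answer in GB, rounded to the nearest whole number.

5.84 TB = 5.84 × 10^12 bytes = 5,840,000,000,000 bytes
1 GB = 1,000,000,000 bytes
5,840,000,000,000 / 1,000,000,000 = 5,840 GB

5,840 GB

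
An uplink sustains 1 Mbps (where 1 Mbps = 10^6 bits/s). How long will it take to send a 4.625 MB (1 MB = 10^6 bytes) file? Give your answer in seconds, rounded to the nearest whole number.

37 seconds

4.625 MB = 4,625,000 bytes = 37,000,000 bits
1 Mbps = 1,000,000 bits/s
time = 37,000,000 / 1,000,000 = 37 s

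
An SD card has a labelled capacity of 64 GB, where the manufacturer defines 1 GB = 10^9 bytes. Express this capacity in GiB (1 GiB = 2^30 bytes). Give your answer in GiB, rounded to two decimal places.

64 GB = 64 × 10^9 bytes = 64,000,000,000 bytes
1 GiB = 2^30 bytes = 1,073,741,824 bytes
64,000,000,000 / 1,073,741,824 = 59.60 GiB

59.60 GiB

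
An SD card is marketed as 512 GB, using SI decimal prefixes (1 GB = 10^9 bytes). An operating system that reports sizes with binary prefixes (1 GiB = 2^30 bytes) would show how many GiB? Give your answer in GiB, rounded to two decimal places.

476.84 GiB

512 GB = 512 × 10^9 bytes = 512,000,000,000 bytes
1 GiB = 1,073,741,824 bytes
512,000,000,000 / 1,073,741,824 = 476.84 GiB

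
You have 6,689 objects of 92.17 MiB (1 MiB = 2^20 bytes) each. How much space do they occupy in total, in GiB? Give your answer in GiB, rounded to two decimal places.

602.08 GiB

Total = 6,689 × 92.17 MiB = 616525.13 MiB
= 616525.13 × 1,048,576 bytes = 646,473,454,714.88 bytes
1 GiB = 1,073,741,824 bytes
646,473,454,714.88 / 1,073,741,824 = 602.08 GiB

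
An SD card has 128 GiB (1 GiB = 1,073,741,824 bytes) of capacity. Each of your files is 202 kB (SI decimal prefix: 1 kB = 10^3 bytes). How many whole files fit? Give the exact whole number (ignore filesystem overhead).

Capacity: 128 GiB = 137,438,953,472 bytes
Per item: 202 kB = 202,000 bytes
⌊137,438,953,472 / 202,000⌋ = 680,390

680,390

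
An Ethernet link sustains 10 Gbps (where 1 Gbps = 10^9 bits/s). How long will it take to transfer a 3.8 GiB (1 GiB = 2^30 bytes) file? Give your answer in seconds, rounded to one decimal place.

3.3 seconds

3.8 GiB = 4,080,218,931.2 bytes = 32,641,751,449.6 bits
10 Gbps = 10,000,000,000 bits/s
time = 32,641,751,449.6 / 10,000,000,000 = 3.3 s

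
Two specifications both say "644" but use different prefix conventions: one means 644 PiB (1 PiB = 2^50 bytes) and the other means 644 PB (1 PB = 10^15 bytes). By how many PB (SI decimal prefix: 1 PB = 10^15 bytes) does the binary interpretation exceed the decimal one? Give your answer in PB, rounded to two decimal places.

81.08 PB

644 PiB = 644 × 1,125,899,906,842,624 = 725,079,540,006,649,856 bytes
644 PB = 644 × 1,000,000,000,000,000 = 644,000,000,000,000,000 bytes
difference = 81,079,540,006,649,856 bytes
81,079,540,006,649,856 / 1,000,000,000,000,000 = 81.08 PB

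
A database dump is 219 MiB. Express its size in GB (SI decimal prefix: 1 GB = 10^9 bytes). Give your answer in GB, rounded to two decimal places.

0.23 GB

219 MiB = 219 × 2^20 bytes = 229,638,144 bytes
1 GB = 1,000,000,000 bytes
229,638,144 / 1,000,000,000 = 0.23 GB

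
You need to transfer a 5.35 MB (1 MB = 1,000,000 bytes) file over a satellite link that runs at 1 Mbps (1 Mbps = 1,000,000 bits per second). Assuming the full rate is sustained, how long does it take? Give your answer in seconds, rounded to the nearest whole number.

43 seconds

5.35 MB = 5,350,000 bytes = 42,800,000 bits
1 Mbps = 1,000,000 bits/s
time = 42,800,000 / 1,000,000 = 43 s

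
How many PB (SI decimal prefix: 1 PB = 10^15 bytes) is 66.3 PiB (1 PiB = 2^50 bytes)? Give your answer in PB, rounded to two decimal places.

66.3 PiB × 1,125,899,906,842,624 bytes/PiB = 74,647,163,823,665,971.2 bytes
1 PB = 10^15 bytes = 1,000,000,000,000,000 bytes
74,647,163,823,665,971.2 / 1,000,000,000,000,000 = 74.65 PB

74.65 PB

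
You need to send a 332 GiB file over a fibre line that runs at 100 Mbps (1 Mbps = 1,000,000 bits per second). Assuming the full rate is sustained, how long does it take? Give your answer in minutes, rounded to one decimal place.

475.3 minutes

332 GiB = 356,482,285,568 bytes = 2,851,858,284,544 bits
100 Mbps = 100,000,000 bits/s
time = 2,851,858,284,544 / 100,000,000 = 28,518.58 s
28,518.58 s / 60 = 475.3 minutes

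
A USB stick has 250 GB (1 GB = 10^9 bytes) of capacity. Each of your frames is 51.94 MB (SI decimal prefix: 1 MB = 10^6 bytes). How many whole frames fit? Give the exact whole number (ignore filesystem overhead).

Capacity: 250 GB = 250,000,000,000 bytes
Per item: 51.94 MB = 51,940,000 bytes
⌊250,000,000,000 / 51,940,000⌋ = 4,813

4,813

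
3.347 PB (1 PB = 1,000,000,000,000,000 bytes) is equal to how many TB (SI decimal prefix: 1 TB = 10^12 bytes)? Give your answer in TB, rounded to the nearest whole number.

3,347 TB

3.347 PB = 3.347 × 10^15 bytes = 3,347,000,000,000,000 bytes
1 TB = 1,000,000,000,000 bytes
3,347,000,000,000,000 / 1,000,000,000,000 = 3,347 TB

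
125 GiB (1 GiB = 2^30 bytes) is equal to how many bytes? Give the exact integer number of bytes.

134,217,728,000 bytes

125 × 1,073,741,824 = 134,217,728,000 bytes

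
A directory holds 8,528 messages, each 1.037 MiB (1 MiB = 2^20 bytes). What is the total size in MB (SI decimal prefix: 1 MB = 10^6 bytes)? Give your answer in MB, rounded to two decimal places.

9,273.12 MB

Total = 8,528 × 1.037 MiB = 8843.536 MiB
= 8843.536 × 1,048,576 bytes = 9,273,119,604.736 bytes
1 MB = 1,000,000 bytes
9,273,119,604.736 / 1,000,000 = 9,273.12 MB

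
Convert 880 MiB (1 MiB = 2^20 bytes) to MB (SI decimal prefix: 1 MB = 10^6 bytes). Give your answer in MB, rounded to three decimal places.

922.747 MB

880 MiB × 1,048,576 bytes/MiB = 922,746,880 bytes
1 MB = 10^6 bytes = 1,000,000 bytes
922,746,880 / 1,000,000 = 922.747 MB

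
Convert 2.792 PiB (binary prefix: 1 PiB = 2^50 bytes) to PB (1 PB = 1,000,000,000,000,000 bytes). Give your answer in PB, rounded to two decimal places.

3.14 PB

2.792 PiB × 1,125,899,906,842,624 bytes/PiB = 3,143,512,539,904,606.208 bytes
1 PB = 10^15 bytes = 1,000,000,000,000,000 bytes
3,143,512,539,904,606.208 / 1,000,000,000,000,000 = 3.14 PB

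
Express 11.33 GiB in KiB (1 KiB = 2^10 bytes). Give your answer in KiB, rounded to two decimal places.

11.33 GiB = 11.33 × 2^30 bytes = 12,165,494,865.92 bytes
1 KiB = 2^10 bytes = 1,024 bytes
12,165,494,865.92 / 1,024 = 11,880,366.08 KiB

11,880,366.08 KiB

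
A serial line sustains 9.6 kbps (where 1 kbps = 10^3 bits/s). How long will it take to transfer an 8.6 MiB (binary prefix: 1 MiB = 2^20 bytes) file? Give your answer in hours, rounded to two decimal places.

2.09 hours

8.6 MiB = 9,017,753.6 bytes = 72,142,028.8 bits
9.6 kbps = 9,600 bits/s
time = 72,142,028.8 / 9,600 = 7,514.7947 s
7,514.7947 s / 3600 = 2.09 hours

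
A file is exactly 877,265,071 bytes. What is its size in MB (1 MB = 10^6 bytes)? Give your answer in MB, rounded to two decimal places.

877,265,071 bytes given.
1 MB = 10^6 bytes = 1,000,000 bytes
877,265,071 / 1,000,000 = 877.27 MB

877.27 MB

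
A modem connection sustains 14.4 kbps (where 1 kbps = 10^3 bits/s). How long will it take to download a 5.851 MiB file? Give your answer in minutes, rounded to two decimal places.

56.81 minutes

5.851 MiB = 6,135,218.176 bytes = 49,081,745.408 bits
14.4 kbps = 14,400 bits/s
time = 49,081,745.408 / 14,400 = 3,408.455 s
3,408.455 s / 60 = 56.81 minutes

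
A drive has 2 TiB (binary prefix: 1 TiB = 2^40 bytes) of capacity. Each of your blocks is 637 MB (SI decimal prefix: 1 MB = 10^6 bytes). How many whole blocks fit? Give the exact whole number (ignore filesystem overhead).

3,452

Capacity: 2 TiB = 2,199,023,255,552 bytes
Per item: 637 MB = 637,000,000 bytes
⌊2,199,023,255,552 / 637,000,000⌋ = 3,452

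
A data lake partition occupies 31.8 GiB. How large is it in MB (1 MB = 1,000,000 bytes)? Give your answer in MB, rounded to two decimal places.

34,144.99 MB

31.8 GiB = 31.8 × 2^30 bytes = 34,144,990,003.2 bytes
1 MB = 10^6 bytes = 1,000,000 bytes
34,144,990,003.2 / 1,000,000 = 34,144.99 MB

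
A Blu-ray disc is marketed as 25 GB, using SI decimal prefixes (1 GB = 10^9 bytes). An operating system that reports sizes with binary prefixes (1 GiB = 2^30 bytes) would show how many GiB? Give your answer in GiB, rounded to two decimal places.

23.28 GiB

25 GB = 25 × 10^9 bytes = 25,000,000,000 bytes
1 GiB = 1,073,741,824 bytes
25,000,000,000 / 1,073,741,824 = 23.28 GiB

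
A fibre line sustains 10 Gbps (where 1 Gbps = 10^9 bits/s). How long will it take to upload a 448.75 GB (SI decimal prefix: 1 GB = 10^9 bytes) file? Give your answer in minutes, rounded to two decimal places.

448.75 GB = 448,750,000,000 bytes = 3,590,000,000,000 bits
10 Gbps = 10,000,000,000 bits/s
time = 3,590,000,000,000 / 10,000,000,000 = 359.000 s
359.000 s / 60 = 5.98 minutes

5.98 minutes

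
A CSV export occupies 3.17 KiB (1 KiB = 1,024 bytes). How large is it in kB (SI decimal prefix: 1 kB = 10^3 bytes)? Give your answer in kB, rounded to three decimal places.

3.17 KiB × 1,024 bytes/KiB = 3,246.08 bytes
1 kB = 1,000 bytes
3,246.08 / 1,000 = 3.246 kB

3.246 kB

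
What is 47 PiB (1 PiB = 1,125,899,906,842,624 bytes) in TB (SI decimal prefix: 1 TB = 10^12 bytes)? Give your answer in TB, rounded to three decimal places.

52,917.296 TB

47 PiB × 1,125,899,906,842,624 bytes/PiB = 52,917,295,621,603,328 bytes
1 TB = 1,000,000,000,000 bytes
52,917,295,621,603,328 / 1,000,000,000,000 = 52,917.296 TB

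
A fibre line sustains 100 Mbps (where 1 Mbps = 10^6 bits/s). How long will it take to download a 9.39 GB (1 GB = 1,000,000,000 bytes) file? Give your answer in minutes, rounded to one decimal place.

12.5 minutes

9.39 GB = 9,390,000,000 bytes = 75,120,000,000 bits
100 Mbps = 100,000,000 bits/s
time = 75,120,000,000 / 100,000,000 = 751.20 s
751.20 s / 60 = 12.5 minutes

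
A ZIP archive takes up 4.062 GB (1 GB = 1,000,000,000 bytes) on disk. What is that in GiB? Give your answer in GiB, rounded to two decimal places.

3.78 GiB

4.062 GB = 4.062 × 10^9 bytes = 4,062,000,000 bytes
1 GiB = 2^30 bytes = 1,073,741,824 bytes
4,062,000,000 / 1,073,741,824 = 3.78 GiB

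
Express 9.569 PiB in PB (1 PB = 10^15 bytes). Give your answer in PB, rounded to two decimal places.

9.569 PiB × 1,125,899,906,842,624 bytes/PiB = 10,773,736,208,577,069.056 bytes
1 PB = 10^15 bytes = 1,000,000,000,000,000 bytes
10,773,736,208,577,069.056 / 1,000,000,000,000,000 = 10.77 PB

10.77 PB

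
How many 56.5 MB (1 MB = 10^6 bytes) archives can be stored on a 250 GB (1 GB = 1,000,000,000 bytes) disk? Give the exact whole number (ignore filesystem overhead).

4,424

Capacity: 250 GB = 250,000,000,000 bytes
Per item: 56.5 MB = 56,500,000 bytes
⌊250,000,000,000 / 56,500,000⌋ = 4,424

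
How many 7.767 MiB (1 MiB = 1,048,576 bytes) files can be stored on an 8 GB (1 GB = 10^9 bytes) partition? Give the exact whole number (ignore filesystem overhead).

982

Capacity: 8 GB = 8,000,000,000 bytes
Per item: 7.767 MiB = 8,144,289.792 bytes
⌊8,000,000,000 / 8,144,289.792⌋ = 982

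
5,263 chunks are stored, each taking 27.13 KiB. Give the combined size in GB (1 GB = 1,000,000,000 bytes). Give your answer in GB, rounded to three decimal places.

Total = 5,263 × 27.13 KiB = 142785.19 KiB
= 142785.19 × 1,024 bytes = 146,212,034.56 bytes
1 GB = 1,000,000,000 bytes
146,212,034.56 / 1,000,000,000 = 0.146 GB

0.146 GB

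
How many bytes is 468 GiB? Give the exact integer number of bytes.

502,511,173,632 bytes

468 × 1,073,741,824 = 502,511,173,632 bytes  (1 GiB = 2^30 bytes)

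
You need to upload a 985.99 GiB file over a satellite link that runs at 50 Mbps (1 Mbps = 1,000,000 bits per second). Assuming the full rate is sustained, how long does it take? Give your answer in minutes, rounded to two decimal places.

985.99 GiB = 1,058,698,701,045.76 bytes = 8,469,589,608,366.08 bits
50 Mbps = 50,000,000 bits/s
time = 8,469,589,608,366.08 / 50,000,000 = 169,391.792 s
169,391.792 s / 60 = 2,823.20 minutes

2,823.20 minutes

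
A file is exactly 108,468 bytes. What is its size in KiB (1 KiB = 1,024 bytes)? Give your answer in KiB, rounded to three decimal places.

105.926 KiB

108,468 bytes given.
1 KiB = 1,024 bytes
108,468 / 1,024 = 105.926 KiB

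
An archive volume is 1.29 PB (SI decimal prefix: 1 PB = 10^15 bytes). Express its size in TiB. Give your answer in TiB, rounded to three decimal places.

1.29 PB × 1,000,000,000,000,000 bytes/PB = 1,290,000,000,000,000 bytes
1 TiB = 1,099,511,627,776 bytes
1,290,000,000,000,000 / 1,099,511,627,776 = 1,173.248 TiB

1,173.248 TiB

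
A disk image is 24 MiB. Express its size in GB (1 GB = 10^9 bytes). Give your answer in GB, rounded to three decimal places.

24 MiB × 1,048,576 bytes/MiB = 25,165,824 bytes
1 GB = 10^9 bytes = 1,000,000,000 bytes
25,165,824 / 1,000,000,000 = 0.025 GB

0.025 GB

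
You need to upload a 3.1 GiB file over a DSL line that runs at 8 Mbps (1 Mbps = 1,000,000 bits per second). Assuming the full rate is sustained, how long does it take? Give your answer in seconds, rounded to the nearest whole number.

3,329 seconds

3.1 GiB = 3,328,599,654.4 bytes = 26,628,797,235.2 bits
8 Mbps = 8,000,000 bits/s
time = 26,628,797,235.2 / 8,000,000 = 3,329 s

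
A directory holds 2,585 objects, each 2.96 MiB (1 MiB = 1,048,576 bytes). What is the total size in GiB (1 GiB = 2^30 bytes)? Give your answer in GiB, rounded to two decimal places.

Total = 2,585 × 2.96 MiB = 7651.6 MiB
= 7651.6 × 1,048,576 bytes = 8,023,284,121.6 bytes
1 GiB = 1,073,741,824 bytes
8,023,284,121.6 / 1,073,741,824 = 7.47 GiB

7.47 GiB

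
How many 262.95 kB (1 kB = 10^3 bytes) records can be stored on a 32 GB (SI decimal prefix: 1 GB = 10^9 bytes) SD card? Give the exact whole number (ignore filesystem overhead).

Capacity: 32 GB = 32,000,000,000 bytes
Per item: 262.95 kB = 262,950 bytes
⌊32,000,000,000 / 262,950⌋ = 121,696

121,696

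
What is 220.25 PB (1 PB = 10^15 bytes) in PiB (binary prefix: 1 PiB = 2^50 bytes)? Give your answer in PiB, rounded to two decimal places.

220.25 PB = 220.25 × 10^15 bytes = 220,250,000,000,000,000 bytes
1 PiB = 2^50 bytes = 1,125,899,906,842,624 bytes
220,250,000,000,000,000 / 1,125,899,906,842,624 = 195.62 PiB

195.62 PiB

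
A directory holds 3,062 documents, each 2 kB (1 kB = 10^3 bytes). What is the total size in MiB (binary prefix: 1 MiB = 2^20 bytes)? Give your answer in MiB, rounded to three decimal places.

Total = 3,062 × 2 kB = 6124 kB
= 6124 × 1,000 bytes = 6,124,000 bytes
1 MiB = 1,048,576 bytes
6,124,000 / 1,048,576 = 5.840 MiB

5.840 MiB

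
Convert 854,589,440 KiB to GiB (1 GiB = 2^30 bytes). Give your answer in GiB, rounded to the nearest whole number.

854,589,440 KiB × 1,024 bytes/KiB = 875,099,586,560 bytes
1 GiB = 1,073,741,824 bytes
875,099,586,560 / 1,073,741,824 = 815 GiB

815 GiB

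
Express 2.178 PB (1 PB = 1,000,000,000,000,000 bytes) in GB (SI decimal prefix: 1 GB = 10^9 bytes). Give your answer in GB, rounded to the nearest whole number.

2.178 PB × 1,000,000,000,000,000 bytes/PB = 2,178,000,000,000,000 bytes
1 GB = 1,000,000,000 bytes
2,178,000,000,000,000 / 1,000,000,000 = 2,178,000 GB

2,178,000 GB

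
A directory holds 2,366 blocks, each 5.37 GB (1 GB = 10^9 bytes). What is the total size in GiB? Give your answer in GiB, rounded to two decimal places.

11,832.84 GiB

Total = 2,366 × 5.37 GB = 12705.42 GB
= 12705.42 × 1,000,000,000 bytes = 12,705,420,000,000 bytes
1 GiB = 1,073,741,824 bytes
12,705,420,000,000 / 1,073,741,824 = 11,832.84 GiB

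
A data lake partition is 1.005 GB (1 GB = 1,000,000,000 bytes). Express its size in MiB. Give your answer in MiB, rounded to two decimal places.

958.44 MiB

1.005 GB = 1.005 × 10^9 bytes = 1,005,000,000 bytes
1 MiB = 1,048,576 bytes
1,005,000,000 / 1,048,576 = 958.44 MiB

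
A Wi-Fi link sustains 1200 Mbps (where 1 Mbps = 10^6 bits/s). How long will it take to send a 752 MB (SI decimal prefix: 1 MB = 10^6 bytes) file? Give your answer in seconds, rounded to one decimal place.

752 MB = 752,000,000 bytes = 6,016,000,000 bits
1200 Mbps = 1,200,000,000 bits/s
time = 6,016,000,000 / 1,200,000,000 = 5.0 s

5.0 seconds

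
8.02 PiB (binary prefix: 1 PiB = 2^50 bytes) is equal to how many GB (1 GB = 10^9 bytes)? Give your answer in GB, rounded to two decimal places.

8.02 PiB = 8.02 × 2^50 bytes = 9,029,717,252,877,844.48 bytes
1 GB = 1,000,000,000 bytes
9,029,717,252,877,844.48 / 1,000,000,000 = 9,029,717.25 GB

9,029,717.25 GB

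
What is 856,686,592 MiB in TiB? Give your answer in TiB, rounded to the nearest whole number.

856,686,592 MiB = 856,686,592 × 2^20 bytes = 898,300,999,892,992 bytes
1 TiB = 1,099,511,627,776 bytes
898,300,999,892,992 / 1,099,511,627,776 = 817 TiB

817 TiB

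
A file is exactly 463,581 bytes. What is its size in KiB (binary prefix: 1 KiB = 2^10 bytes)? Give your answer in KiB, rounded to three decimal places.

463,581 bytes given.
1 KiB = 1,024 bytes
463,581 / 1,024 = 452.716 KiB

452.716 KiB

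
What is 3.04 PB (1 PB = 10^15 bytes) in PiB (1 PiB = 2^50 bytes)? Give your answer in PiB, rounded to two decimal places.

2.70 PiB

3.04 PB = 3.04 × 10^15 bytes = 3,040,000,000,000,000 bytes
1 PiB = 1,125,899,906,842,624 bytes
3,040,000,000,000,000 / 1,125,899,906,842,624 = 2.70 PiB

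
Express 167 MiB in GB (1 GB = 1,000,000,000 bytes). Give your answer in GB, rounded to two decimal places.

0.18 GB

167 MiB = 167 × 2^20 bytes = 175,112,192 bytes
1 GB = 1,000,000,000 bytes
175,112,192 / 1,000,000,000 = 0.18 GB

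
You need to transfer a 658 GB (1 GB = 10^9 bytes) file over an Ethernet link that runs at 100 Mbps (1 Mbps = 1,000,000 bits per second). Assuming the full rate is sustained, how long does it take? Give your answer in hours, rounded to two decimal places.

14.62 hours

658 GB = 658,000,000,000 bytes = 5,264,000,000,000 bits
100 Mbps = 100,000,000 bits/s
time = 5,264,000,000,000 / 100,000,000 = 52,640.0000 s
52,640.0000 s / 3600 = 14.62 hours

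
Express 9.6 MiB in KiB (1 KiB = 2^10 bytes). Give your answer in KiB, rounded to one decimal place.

9,830.4 KiB

9.6 MiB × 1,048,576 bytes/MiB = 10,066,329.6 bytes
1 KiB = 1,024 bytes
10,066,329.6 / 1,024 = 9,830.4 KiB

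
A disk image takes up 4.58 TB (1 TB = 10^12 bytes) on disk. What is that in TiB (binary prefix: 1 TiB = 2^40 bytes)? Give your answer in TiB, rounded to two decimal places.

4.17 TiB

4.58 TB = 4.58 × 10^12 bytes = 4,580,000,000,000 bytes
1 TiB = 1,099,511,627,776 bytes
4,580,000,000,000 / 1,099,511,627,776 = 4.17 TiB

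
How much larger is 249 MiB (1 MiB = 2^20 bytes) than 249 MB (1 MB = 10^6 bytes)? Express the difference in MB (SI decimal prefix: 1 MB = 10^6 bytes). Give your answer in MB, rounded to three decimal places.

12.095 MB

249 MiB = 249 × 1,048,576 = 261,095,424 bytes
249 MB = 249 × 1,000,000 = 249,000,000 bytes
difference = 12,095,424 bytes
12,095,424 / 1,000,000 = 12.095 MB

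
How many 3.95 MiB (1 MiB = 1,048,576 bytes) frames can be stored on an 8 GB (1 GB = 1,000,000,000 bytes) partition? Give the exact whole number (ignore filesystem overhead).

Capacity: 8 GB = 8,000,000,000 bytes
Per item: 3.95 MiB = 4,141,875.2 bytes
⌊8,000,000,000 / 4,141,875.2⌋ = 1,931

1,931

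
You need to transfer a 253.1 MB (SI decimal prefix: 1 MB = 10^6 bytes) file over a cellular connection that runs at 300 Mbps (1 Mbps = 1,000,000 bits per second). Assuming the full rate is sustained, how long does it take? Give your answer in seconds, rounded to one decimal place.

6.7 seconds

253.1 MB = 253,100,000 bytes = 2,024,800,000 bits
300 Mbps = 300,000,000 bits/s
time = 2,024,800,000 / 300,000,000 = 6.7 s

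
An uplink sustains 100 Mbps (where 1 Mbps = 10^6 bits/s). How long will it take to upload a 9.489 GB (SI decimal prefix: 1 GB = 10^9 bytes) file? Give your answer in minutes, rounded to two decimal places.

12.65 minutes

9.489 GB = 9,489,000,000 bytes = 75,912,000,000 bits
100 Mbps = 100,000,000 bits/s
time = 75,912,000,000 / 100,000,000 = 759.120 s
759.120 s / 60 = 12.65 minutes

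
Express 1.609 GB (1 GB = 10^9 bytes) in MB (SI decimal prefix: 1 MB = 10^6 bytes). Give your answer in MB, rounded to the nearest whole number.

1.609 GB = 1.609 × 10^9 bytes = 1,609,000,000 bytes
1 MB = 1,000,000 bytes
1,609,000,000 / 1,000,000 = 1,609 MB

1,609 MB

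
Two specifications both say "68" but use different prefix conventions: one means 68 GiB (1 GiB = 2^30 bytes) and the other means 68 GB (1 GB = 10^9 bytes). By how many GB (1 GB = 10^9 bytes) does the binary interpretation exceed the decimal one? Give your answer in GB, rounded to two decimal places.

68 GiB = 68 × 1,073,741,824 = 73,014,444,032 bytes
68 GB = 68 × 1,000,000,000 = 68,000,000,000 bytes
difference = 5,014,444,032 bytes
5,014,444,032 / 1,000,000,000 = 5.01 GB

5.01 GB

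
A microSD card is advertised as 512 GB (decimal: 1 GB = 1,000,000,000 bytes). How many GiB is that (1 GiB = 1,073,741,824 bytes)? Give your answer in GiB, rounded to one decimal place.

512 GB = 512 × 10^9 bytes = 512,000,000,000 bytes
1 GiB = 2^30 bytes = 1,073,741,824 bytes
512,000,000,000 / 1,073,741,824 = 476.8 GiB

476.8 GiB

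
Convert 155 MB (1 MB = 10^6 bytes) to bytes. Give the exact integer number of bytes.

155 × 1,000,000 = 155,000,000 bytes  (1 MB = 10^6 bytes)

155,000,000 bytes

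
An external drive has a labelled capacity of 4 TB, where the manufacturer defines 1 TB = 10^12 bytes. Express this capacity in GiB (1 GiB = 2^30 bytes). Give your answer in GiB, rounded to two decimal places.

4 TB = 4 × 10^12 bytes = 4,000,000,000,000 bytes
1 GiB = 2^30 bytes = 1,073,741,824 bytes
4,000,000,000,000 / 1,073,741,824 = 3,725.29 GiB

3,725.29 GiB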